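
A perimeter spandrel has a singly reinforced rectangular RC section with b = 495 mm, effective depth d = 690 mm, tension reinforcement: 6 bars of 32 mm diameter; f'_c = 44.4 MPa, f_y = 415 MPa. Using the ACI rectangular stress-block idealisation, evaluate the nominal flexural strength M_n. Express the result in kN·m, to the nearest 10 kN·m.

M_n ≈ 1270 kN·m

A_s = 6 × 804 = 4824 mm².
T = A_s f_y = 4824 × 415 = 2001960 N = 2001.96 kN.
From C = T: a = T/(0.85 f'_c b) = 2001960/(0.85 × 44.4 × 495) = 107.16 mm.
M_n = T(d − a/2) = 2001.96 kN × (690 − 53.58) mm = 1274.09 kN·m.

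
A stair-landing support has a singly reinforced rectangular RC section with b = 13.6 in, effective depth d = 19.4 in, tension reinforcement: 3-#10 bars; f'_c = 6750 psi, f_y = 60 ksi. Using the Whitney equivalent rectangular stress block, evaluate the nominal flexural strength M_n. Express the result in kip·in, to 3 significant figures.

A_s = 3 × 1.27 = 3.81 in².
T = A_s f_y = 3.81 × 60 = 228.6 kips.
a = T/(0.85 f'_c b) = 228.6/(0.85 × 6.75 × 13.6) = 2.930 in.
M_n = T(d − a/2) = 228.6 × (19.4 − 1.465) = 4099.9 kip·in.

M_n ≈ 4100 kip·in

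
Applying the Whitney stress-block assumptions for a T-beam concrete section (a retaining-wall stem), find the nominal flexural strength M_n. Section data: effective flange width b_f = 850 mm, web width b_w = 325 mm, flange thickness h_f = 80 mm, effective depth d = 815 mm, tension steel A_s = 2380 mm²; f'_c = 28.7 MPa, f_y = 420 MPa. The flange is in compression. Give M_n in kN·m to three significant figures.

Tension: T = A_s f_y = 2380 × 420 = 999600 N.
Try a within the flange: a = T/(0.85 f'_c b_f) = 999600/(0.85 × 28.7 × 850) = 48.21 mm.
Since a = 48.21 ≤ h_f = 80 mm, the stress block lies entirely in the flange; analyse as a rectangular beam of width b_f.
M_n = T(d − a/2) = 999600 × (815 − 24.105) = 790.58 × 10⁶ N·mm.
M_n = 790.58 kN·m.

M_n ≈ 791 kN·m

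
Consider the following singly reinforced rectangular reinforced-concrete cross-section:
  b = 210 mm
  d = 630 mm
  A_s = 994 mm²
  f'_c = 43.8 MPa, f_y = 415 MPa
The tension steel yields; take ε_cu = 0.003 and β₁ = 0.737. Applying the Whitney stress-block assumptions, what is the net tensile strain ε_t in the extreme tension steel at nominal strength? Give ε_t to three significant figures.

ε_t ≈ 0.0234

a = A_s f_y/(0.85 f'_c b) = 52.76 mm.
β₁ = 0.737, so c = a/β₁ = 52.76/0.737 = 71.59 mm.
From the linear strain diagram with ε_cu = 0.003: ε_t = 0.003 (d − c)/c = 0.003 × (630 − 71.59)/71.59 = 0.0234.
Since ε_t ≥ 0.005, the section is tension-controlled.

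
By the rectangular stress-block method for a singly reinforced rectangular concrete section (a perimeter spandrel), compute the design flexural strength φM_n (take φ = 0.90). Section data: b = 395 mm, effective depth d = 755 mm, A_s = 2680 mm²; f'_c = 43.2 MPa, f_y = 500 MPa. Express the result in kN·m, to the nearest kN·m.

φM_n ≈ 855 kN·m

T = A_s f_y = 2680 × 500 = 1340000 N = 1340 kN.
From C = T: a = T/(0.85 f'_c b) = 1340000/(0.85 × 43.2 × 395) = 92.39 mm.
M_n = T(d − a/2) = 1340 kN × (755 − 46.195) mm = 949.80 kN·m.
φM_n = 0.90 × 949.80 = 854.82 kN·m.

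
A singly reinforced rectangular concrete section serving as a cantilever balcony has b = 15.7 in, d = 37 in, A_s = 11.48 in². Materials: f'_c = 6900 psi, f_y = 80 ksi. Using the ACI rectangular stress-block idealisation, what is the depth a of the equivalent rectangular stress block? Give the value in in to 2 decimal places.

T = A_s f_y = 11.48 × 80 = 918.4 kips.
a = T/(0.85 f'_c b) = 918.4/(0.85 × 6.9 × 15.7) = 9.97 in.

a ≈ 9.97 in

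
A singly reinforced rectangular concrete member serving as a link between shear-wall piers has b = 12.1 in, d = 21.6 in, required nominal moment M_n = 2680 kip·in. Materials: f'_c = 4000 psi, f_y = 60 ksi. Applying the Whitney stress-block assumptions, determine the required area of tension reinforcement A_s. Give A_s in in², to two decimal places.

A_s ≈ 2.24 in²

From M_n = 0.85 f'_c a b (d − a/2):
a = d − √(d² − 2M_n/(0.85 f'_c b)) = 21.6 − √(21.6² − 2 × 2680/(0.85 × 4 × 12.1)) = 3.262 in.
A_s = 0.85 f'_c a b / f_y = 0.85 × 4 × 3.262 × 12.1 / 60 = 2.237 in².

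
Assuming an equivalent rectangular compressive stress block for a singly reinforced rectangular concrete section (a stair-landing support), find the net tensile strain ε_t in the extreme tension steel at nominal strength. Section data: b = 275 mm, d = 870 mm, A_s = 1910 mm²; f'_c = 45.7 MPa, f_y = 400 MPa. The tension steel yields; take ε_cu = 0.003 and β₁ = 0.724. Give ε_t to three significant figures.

ε_t ≈ 0.0234

a = A_s f_y/(0.85 f'_c b) = 71.52 mm.
β₁ = 0.724, so c = a/β₁ = 71.52/0.724 = 98.78 mm.
From the linear strain diagram with ε_cu = 0.003: ε_t = 0.003 (d − c)/c = 0.003 × (870 − 98.78)/98.78 = 0.0234.
Since ε_t ≥ 0.005, the section is tension-controlled.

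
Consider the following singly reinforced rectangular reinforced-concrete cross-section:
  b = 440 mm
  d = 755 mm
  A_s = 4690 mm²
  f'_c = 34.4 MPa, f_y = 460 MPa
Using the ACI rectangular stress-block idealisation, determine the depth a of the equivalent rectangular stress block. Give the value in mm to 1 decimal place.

T = A_s f_y = 4690 × 460 = 2157400 N = 2157.4 kN.
Setting C = 0.85 f'_c a b equal to T: a = 2157400/(0.85 × 34.4 × 440) = 167.7 mm.

a ≈ 167.7 mm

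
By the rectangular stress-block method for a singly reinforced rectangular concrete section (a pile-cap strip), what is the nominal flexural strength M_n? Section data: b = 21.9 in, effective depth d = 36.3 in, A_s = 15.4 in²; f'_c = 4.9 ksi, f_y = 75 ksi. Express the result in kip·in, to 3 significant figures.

T = A_s f_y = 15.4 × 75 = 1155 kips.
a = T/(0.85 f'_c b) = 1155/(0.85 × 4.9 × 21.9) = 12.663 in.
M_n = T(d − a/2) = 1155 × (36.3 − 6.3315) = 34613.6 kip·in.

M_n ≈ 34600 kip·in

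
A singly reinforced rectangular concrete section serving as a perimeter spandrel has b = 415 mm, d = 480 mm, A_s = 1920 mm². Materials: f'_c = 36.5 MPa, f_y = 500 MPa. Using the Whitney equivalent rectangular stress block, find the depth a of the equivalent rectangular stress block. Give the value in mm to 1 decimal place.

T = A_s f_y = 1920 × 500 = 960000 N = 960 kN.
Setting C = 0.85 f'_c a b equal to T: a = 960000/(0.85 × 36.5 × 415) = 74.6 mm.

a ≈ 74.6 mm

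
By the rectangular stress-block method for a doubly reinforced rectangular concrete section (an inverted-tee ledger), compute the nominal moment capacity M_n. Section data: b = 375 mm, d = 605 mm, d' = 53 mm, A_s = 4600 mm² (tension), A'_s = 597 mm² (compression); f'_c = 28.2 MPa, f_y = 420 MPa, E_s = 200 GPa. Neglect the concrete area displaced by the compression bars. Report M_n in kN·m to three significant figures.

Assume both tension and compression steel yield.
Net tension couple steel: A_s − A'_s = 4003 mm².
a = (A_s − A'_s) f_y / (0.85 f'_c b) = 1681260/(0.85 × 28.2 × 375) = 187.04 mm.
c = a/β₁ = 187.04/0.849 = 220.31 mm; ε'_s = 0.003(c − d')/c = 0.0023 ≥ f_y/E_s = 0.0021, so compression steel does yield.
M_n = (A_s − A'_s) f_y (d − a/2) + A'_s f_y (d − d') = [1681260 × (605 − 93.52) + 250740 × (605 − 53)] × 10⁻⁶ = 859.93 + 138.41 = 998.34 kN·m.

M_n ≈ 998 kN·m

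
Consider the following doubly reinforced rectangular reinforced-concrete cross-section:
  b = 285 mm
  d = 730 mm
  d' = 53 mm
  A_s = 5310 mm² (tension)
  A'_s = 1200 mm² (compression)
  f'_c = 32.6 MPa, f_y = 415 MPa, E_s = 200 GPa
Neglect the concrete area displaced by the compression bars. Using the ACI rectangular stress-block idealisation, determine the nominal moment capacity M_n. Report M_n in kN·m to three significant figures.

Assume both tension and compression steel yield.
Net tension couple steel: A_s − A'_s = 4110 mm².
a = (A_s − A'_s) f_y / (0.85 f'_c b) = 1705650/(0.85 × 32.6 × 285) = 215.98 mm.
c = a/β₁ = 215.98/0.817 = 264.36 mm; ε'_s = 0.003(c − d')/c = 0.0024 ≥ f_y/E_s = 0.0021, so compression steel does yield.
M_n = (A_s − A'_s) f_y (d − a/2) + A'_s f_y (d − d') = [1705650 × (730 − 107.99) + 498000 × (730 − 53)] × 10⁻⁶ = 1060.93 + 337.15 = 1398.08 kN·m.

M_n ≈ 1400 kN·m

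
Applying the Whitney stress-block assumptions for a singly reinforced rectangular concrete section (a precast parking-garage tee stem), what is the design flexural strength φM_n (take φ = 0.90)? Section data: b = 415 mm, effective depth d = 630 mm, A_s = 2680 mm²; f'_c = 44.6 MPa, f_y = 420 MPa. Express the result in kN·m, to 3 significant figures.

φM_n ≈ 602 kN·m

T = A_s f_y = 2680 × 420 = 1125600 N = 1125.6 kN.
From C = T: a = T/(0.85 f'_c b) = 1125600/(0.85 × 44.6 × 415) = 71.55 mm.
M_n = T(d − a/2) = 1125.6 kN × (630 − 35.775) mm = 668.86 kN·m.
φM_n = 0.90 × 668.86 = 601.97 kN·m.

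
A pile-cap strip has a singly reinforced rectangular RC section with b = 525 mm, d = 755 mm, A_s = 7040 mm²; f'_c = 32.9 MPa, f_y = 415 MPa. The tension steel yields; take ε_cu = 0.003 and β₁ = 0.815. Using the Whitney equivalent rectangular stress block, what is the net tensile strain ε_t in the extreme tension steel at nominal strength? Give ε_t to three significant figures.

a = A_s f_y/(0.85 f'_c b) = 199.00 mm.
β₁ = 0.815, so c = a/β₁ = 199.00/0.815 = 244.17 mm.
From the linear strain diagram with ε_cu = 0.003: ε_t = 0.003 (d − c)/c = 0.003 × (755 − 244.17)/244.17 = 0.00628.
Since ε_t ≥ 0.005, the section is tension-controlled.

ε_t ≈ 0.00628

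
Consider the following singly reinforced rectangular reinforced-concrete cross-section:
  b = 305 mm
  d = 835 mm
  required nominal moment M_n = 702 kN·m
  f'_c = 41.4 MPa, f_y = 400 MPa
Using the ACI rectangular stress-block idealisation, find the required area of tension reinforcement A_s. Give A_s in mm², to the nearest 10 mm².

With M_n = 0.85 f'_c a b (d − a/2), solve the quadratic for a:
a = d − √(d² − 2M_n/(0.85 f'_c b)) = 835 − √(835² − 2 × 702×10⁶/(0.85 × 41.4 × 305)) = 82.40 mm.
A_s = 0.85 f'_c a b / f_y = 0.85 × 41.4 × 82.40 × 305 / 400 = 2211.0 mm².

A_s ≈ 2210 mm²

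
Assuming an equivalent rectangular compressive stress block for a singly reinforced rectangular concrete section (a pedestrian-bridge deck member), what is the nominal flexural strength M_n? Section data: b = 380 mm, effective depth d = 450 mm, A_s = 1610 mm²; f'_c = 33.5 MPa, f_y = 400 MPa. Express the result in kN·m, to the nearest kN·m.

T = A_s f_y = 1610 × 400 = 644000 N = 644 kN.
From C = T: a = T/(0.85 f'_c b) = 644000/(0.85 × 33.5 × 380) = 59.52 mm.
M_n = T(d − a/2) = 644 kN × (450 − 29.76) mm = 270.63 kN·m.

M_n ≈ 271 kN·m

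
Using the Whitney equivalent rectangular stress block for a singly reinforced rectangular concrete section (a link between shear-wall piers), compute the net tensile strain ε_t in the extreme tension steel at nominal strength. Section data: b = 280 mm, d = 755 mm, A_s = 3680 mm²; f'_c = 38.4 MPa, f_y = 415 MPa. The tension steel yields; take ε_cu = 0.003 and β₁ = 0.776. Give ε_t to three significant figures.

ε_t ≈ 0.00752

a = A_s f_y/(0.85 f'_c b) = 167.10 mm.
β₁ = 0.776, so c = a/β₁ = 167.10/0.776 = 215.34 mm.
From the linear strain diagram with ε_cu = 0.003: ε_t = 0.003 (d − c)/c = 0.003 × (755 − 215.34)/215.34 = 0.00752.
Since ε_t ≥ 0.005, the section is tension-controlled.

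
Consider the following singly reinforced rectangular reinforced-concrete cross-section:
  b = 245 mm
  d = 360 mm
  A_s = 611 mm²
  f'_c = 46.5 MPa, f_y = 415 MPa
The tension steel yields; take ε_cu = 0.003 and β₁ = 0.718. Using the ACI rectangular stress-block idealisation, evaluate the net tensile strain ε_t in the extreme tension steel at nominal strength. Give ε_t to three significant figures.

a = A_s f_y/(0.85 f'_c b) = 26.18 mm.
β₁ = 0.718, so c = a/β₁ = 26.18/0.718 = 36.46 mm.
From the linear strain diagram with ε_cu = 0.003: ε_t = 0.003 (d − c)/c = 0.003 × (360 − 36.46)/36.46 = 0.0266.
Since ε_t ≥ 0.005, the section is tension-controlled.

ε_t ≈ 0.0266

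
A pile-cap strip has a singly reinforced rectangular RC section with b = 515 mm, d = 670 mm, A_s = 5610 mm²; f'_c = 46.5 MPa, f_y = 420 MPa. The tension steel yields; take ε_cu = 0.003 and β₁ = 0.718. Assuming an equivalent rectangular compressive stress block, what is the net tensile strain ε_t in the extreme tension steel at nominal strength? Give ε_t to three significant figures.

a = A_s f_y/(0.85 f'_c b) = 115.75 mm.
β₁ = 0.718, so c = a/β₁ = 115.75/0.718 = 161.21 mm.
From the linear strain diagram with ε_cu = 0.003: ε_t = 0.003 (d − c)/c = 0.003 × (670 − 161.21)/161.21 = 0.00947.
Since ε_t ≥ 0.005, the section is tension-controlled.

ε_t ≈ 0.00947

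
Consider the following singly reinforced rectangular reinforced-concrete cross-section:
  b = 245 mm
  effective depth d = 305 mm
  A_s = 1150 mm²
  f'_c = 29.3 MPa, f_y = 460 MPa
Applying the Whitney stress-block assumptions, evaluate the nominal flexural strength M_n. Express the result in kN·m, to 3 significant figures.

M_n ≈ 138 kN·m

T = A_s f_y = 1150 × 460 = 529000 N = 529 kN.
From C = T: a = T/(0.85 f'_c b) = 529000/(0.85 × 29.3 × 245) = 86.70 mm.
M_n = T(d − a/2) = 529 kN × (305 − 43.35) mm = 138.41 kN·m.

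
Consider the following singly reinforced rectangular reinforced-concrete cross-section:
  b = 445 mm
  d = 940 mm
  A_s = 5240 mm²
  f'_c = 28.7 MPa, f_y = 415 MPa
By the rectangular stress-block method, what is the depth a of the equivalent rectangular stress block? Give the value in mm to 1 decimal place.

a ≈ 200.3 mm

T = A_s f_y = 5240 × 415 = 2174600 N = 2174.6 kN.
Setting C = 0.85 f'_c a b equal to T: a = 2174600/(0.85 × 28.7 × 445) = 200.3 mm.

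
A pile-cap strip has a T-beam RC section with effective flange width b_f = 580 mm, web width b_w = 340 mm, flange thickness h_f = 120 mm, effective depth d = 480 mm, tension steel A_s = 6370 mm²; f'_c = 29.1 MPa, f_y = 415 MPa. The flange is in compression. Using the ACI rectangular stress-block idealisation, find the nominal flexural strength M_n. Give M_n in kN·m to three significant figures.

M_n ≈ 1000 kN·m

Tension: T = A_s f_y = 6370 × 415 = 2643550 N.
Try a within the flange: a = T/(0.85 f'_c b_f) = 2643550/(0.85 × 29.1 × 580) = 184.27 mm.
a = 184.27 > h_f = 120 mm: the block extends into the web. Split into flange-overhang and web parts.
C_f = 0.85 f'_c (b_f − b_w) h_f = 0.85 × 29.1 × (580 − 340) × 120 = 712368 N.
Remaining web compression depth: a_w = (T − C_f)/(0.85 f'_c b_w) = (2643550 − 712368)/(0.85 × 29.1 × 340) = 229.63 mm.
M_n = C_f(d − h_f/2) + (T − C_f)(d − a_w/2) = 712368 × (480 − 60) + 1931182 × (480 − 114.815) = 299.19 + 705.24 = 1004.43 × 10⁶ N·mm.
M_n = 1004.43 kN·m.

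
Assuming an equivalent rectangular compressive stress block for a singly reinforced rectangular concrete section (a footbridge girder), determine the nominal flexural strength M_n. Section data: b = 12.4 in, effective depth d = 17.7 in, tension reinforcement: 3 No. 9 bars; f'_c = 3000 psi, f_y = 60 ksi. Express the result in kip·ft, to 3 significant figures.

A_s = 3 × 1 = 3 in².
T = A_s f_y = 3 × 60 = 180 kips.
a = T/(0.85 f'_c b) = 180/(0.85 × 3 × 12.4) = 5.693 in.
M_n = T(d − a/2) = 180 × (17.7 − 2.8465) = 2673.6 kip·in = 2673.6/12 = 222.80 kip·ft.

M_n ≈ 223 kip·ft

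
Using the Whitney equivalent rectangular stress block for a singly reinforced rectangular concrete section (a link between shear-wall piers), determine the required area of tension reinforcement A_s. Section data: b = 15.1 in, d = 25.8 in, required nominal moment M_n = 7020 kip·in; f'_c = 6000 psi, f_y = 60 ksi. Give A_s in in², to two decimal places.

A_s ≈ 4.90 in²

From M_n = 0.85 f'_c a b (d − a/2):
a = d − √(d² − 2M_n/(0.85 f'_c b)) = 25.8 − √(25.8² − 2 × 7020/(0.85 × 6 × 15.1)) = 3.815 in.
A_s = 0.85 f'_c a b / f_y = 0.85 × 6 × 3.815 × 15.1 / 60 = 4.897 in².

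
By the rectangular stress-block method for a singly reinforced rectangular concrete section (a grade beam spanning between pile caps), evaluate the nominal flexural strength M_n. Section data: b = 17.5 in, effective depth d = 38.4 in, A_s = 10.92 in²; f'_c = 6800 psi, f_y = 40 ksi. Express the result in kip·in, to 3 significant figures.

M_n ≈ 15800 kip·in

T = A_s f_y = 10.92 × 40 = 436.8 kips.
a = T/(0.85 f'_c b) = 436.8/(0.85 × 6.8 × 17.5) = 4.318 in.
M_n = T(d − a/2) = 436.8 × (38.4 − 2.159) = 15830.1 kip·in.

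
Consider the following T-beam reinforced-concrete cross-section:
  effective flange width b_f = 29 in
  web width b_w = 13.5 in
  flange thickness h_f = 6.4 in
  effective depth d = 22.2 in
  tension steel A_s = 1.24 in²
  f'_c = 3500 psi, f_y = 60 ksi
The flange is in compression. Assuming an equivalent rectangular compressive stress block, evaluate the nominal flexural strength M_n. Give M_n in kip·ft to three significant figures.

Tension: T = A_s f_y = 1.24 × 60 = 74.4 kips.
Try a within the flange: a = T/(0.85 f'_c b_f) = 74.4/(0.85 × 3.5 × 29) = 0.862 in.
Since a = 0.862 ≤ h_f = 6.4 in, the stress block lies entirely in the flange; analyse as a rectangular beam of width b_f.
M_n = T(d − a/2) = 74.4 × (22.2 − 0.431) = 1619.6 kip·in.
M_n = 1619.6/12 = 134.97 kip·ft.

M_n ≈ 135 kip·ft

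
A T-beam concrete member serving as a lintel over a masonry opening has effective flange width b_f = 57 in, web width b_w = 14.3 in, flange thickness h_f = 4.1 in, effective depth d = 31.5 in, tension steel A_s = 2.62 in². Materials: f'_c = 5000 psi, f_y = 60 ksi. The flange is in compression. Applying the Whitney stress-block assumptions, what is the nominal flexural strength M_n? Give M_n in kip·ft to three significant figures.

M_n ≈ 408 kip·ft

Tension: T = A_s f_y = 2.62 × 60 = 157.2 kips.
Try a within the flange: a = T/(0.85 f'_c b_f) = 157.2/(0.85 × 5 × 57) = 0.649 in.
Since a = 0.649 ≤ h_f = 4.1 in, the stress block lies entirely in the flange; analyse as a rectangular beam of width b_f.
M_n = T(d − a/2) = 157.2 × (31.5 − 0.3245) = 4900.8 kip·in.
M_n = 4900.8/12 = 408.40 kip·ft.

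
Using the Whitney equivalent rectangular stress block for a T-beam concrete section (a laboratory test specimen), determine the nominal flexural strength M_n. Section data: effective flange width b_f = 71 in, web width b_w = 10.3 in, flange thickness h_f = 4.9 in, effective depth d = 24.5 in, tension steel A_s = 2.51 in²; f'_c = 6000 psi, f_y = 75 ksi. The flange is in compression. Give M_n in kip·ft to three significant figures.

Tension: T = A_s f_y = 2.51 × 75 = 188.25 kips.
Try a within the flange: a = T/(0.85 f'_c b_f) = 188.25/(0.85 × 6 × 71) = 0.520 in.
Since a = 0.520 ≤ h_f = 4.9 in, the stress block lies entirely in the flange; analyse as a rectangular beam of width b_f.
M_n = T(d − a/2) = 188.25 × (24.5 − 0.26) = 4563.2 kip·in.
M_n = 4563.2/12 = 380.27 kip·ft.

M_n ≈ 380 kip·ft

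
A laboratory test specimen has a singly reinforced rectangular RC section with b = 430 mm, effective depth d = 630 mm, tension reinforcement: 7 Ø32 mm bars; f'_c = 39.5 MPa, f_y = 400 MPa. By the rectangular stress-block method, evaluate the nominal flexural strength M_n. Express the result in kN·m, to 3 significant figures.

A_s = 7 × 804 = 5628 mm².
T = A_s f_y = 5628 × 400 = 2251200 N = 2251.2 kN.
From C = T: a = T/(0.85 f'_c b) = 2251200/(0.85 × 39.5 × 430) = 155.93 mm.
M_n = T(d − a/2) = 2251.2 kN × (630 − 77.965) mm = 1242.74 kN·m.

M_n ≈ 1240 kN·m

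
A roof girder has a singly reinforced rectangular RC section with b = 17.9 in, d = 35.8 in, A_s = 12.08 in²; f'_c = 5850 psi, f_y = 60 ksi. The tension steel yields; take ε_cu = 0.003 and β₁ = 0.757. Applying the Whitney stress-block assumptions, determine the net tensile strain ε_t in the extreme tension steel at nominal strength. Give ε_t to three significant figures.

a = A_s f_y/(0.85 f'_c b) = 8.143 in.
β₁ = 0.757, so c = a/β₁ = 8.143/0.757 = 10.757 in.
From the linear strain diagram with ε_cu = 0.003: ε_t = 0.003 (d − c)/c = 0.003 × (35.8 − 10.757)/10.757 = 0.00698.
Since ε_t ≥ 0.005, the section is tension-controlled.

ε_t ≈ 0.00698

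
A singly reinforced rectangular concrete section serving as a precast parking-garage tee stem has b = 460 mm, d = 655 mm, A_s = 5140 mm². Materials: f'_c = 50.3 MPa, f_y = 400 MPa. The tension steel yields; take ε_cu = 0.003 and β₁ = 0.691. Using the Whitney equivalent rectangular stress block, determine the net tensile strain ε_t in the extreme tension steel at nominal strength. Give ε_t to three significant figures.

ε_t ≈ 0.00999

a = A_s f_y/(0.85 f'_c b) = 104.54 mm.
β₁ = 0.691, so c = a/β₁ = 104.54/0.691 = 151.29 mm.
From the linear strain diagram with ε_cu = 0.003: ε_t = 0.003 (d − c)/c = 0.003 × (655 − 151.29)/151.29 = 0.00999.
Since ε_t ≥ 0.005, the section is tension-controlled.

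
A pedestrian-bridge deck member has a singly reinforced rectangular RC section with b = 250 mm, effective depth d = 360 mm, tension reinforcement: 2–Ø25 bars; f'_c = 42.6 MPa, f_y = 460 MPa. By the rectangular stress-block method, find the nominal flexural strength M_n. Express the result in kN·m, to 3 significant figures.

A_s = 2 × 491 = 982 mm².
T = A_s f_y = 982 × 460 = 451720 N = 451.72 kN.
From C = T: a = T/(0.85 f'_c b) = 451720/(0.85 × 42.6 × 250) = 49.90 mm.
M_n = T(d − a/2) = 451.72 kN × (360 − 24.95) mm = 151.35 kN·m.

M_n ≈ 151 kN·m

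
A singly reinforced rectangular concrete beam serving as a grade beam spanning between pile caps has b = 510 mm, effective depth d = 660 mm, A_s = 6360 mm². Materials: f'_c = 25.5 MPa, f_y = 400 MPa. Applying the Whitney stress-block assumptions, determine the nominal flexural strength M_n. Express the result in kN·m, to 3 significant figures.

T = A_s f_y = 6360 × 400 = 2544000 N = 2544 kN.
From C = T: a = T/(0.85 f'_c b) = 2544000/(0.85 × 25.5 × 510) = 230.14 mm.
M_n = T(d − a/2) = 2544 kN × (660 − 115.07) mm = 1386.30 kN·m.

M_n ≈ 1390 kN·m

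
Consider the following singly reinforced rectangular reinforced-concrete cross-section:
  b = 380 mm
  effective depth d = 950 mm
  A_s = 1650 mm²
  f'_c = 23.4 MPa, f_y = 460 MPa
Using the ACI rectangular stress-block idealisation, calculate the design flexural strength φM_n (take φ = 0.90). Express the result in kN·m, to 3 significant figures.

φM_n ≈ 615 kN·m

T = A_s f_y = 1650 × 460 = 759000 N = 759 kN.
From C = T: a = T/(0.85 f'_c b) = 759000/(0.85 × 23.4 × 380) = 100.42 mm.
M_n = T(d − a/2) = 759 kN × (950 − 50.21) mm = 682.94 kN·m.
φM_n = 0.90 × 682.94 = 614.65 kN·m.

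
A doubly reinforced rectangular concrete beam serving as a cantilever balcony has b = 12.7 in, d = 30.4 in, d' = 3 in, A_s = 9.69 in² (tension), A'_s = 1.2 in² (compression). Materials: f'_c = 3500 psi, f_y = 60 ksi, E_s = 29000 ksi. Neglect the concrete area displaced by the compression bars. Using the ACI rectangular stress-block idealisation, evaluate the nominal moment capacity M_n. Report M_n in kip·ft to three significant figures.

M_n ≈ 1170 kip·ft

Assume both steels yield.
a = (A_s − A'_s) f_y/(0.85 f'_c b) = (9.69 − 1.2) × 60/(0.85 × 3.5 × 12.7) = 13.482 in.
c = a/β₁ = 13.482/0.85 = 15.861 in; ε'_s = 0.003(c − d')/c = 0.0024 ≥ ε_y = 0.0021, so the compression steel yields.
M_n = (A_s − A'_s) f_y (d − a/2) + A'_s f_y (d − d') = 509.4 × (30.4 − 6.741) + 72 × (30.4 − 3) = 12051.9 + 1972.8 = 14024.7 kip·in = 14024.7/12 = 1168.73 kip·ft.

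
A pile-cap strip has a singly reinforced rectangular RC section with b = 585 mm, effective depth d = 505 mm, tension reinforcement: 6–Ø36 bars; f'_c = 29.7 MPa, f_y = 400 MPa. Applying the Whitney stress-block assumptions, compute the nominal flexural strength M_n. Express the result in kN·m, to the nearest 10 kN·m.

A_s = 6 × 1018 = 6108 mm².
T = A_s f_y = 6108 × 400 = 2443200 N = 2443.2 kN.
From C = T: a = T/(0.85 f'_c b) = 2443200/(0.85 × 29.7 × 585) = 165.44 mm.
M_n = T(d − a/2) = 2443.2 kN × (505 − 82.72) mm = 1031.71 kN·m.

M_n ≈ 1030 kN·m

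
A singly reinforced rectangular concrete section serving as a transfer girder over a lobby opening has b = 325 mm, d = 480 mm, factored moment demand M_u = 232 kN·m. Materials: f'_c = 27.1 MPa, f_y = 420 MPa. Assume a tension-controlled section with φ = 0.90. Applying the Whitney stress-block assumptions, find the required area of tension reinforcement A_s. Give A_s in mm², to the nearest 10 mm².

A_s ≈ 1390 mm²

M_n = M_u/φ = 232/0.90 = 257.778 kN·m.
With M_n = 0.85 f'_c a b (d − a/2), solve the quadratic for a:
a = d − √(d² − 2M_n/(0.85 f'_c b)) = 480 − √(480² − 2 × 257.778×10⁶/(0.85 × 27.1 × 325)) = 78.09 mm.
A_s = 0.85 f'_c a b / f_y = 0.85 × 27.1 × 78.09 × 325 / 420 = 1391.9 mm².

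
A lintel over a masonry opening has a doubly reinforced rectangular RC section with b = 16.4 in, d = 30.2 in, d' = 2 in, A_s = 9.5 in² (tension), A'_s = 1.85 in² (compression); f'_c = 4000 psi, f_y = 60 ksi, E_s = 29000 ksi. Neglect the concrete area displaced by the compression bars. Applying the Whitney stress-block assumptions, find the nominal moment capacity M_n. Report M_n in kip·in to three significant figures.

Assume both steels yield.
a = (A_s − A'_s) f_y/(0.85 f'_c b) = (9.5 − 1.85) × 60/(0.85 × 4 × 16.4) = 8.232 in.
c = a/β₁ = 8.232/0.85 = 9.685 in; ε'_s = 0.003(c − d')/c = 0.0024 ≥ ε_y = 0.0021, so the compression steel yields.
M_n = (A_s − A'_s) f_y (d − a/2) + A'_s f_y (d − d') = 459 × (30.2 − 4.116) + 111 × (30.2 − 2) = 11972.6 + 3130.2 = 15102.8 kip·in.

M_n ≈ 15100 kip·in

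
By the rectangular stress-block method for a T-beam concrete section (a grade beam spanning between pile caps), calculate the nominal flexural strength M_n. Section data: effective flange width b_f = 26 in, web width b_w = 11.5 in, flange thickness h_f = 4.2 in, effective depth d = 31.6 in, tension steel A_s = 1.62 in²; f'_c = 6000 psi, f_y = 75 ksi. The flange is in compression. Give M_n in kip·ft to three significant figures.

Tension: T = A_s f_y = 1.62 × 75 = 121.5 kips.
Try a within the flange: a = T/(0.85 f'_c b_f) = 121.5/(0.85 × 6 × 26) = 0.916 in.
Since a = 0.916 ≤ h_f = 4.2 in, the stress block lies entirely in the flange; analyse as a rectangular beam of width b_f.
M_n = T(d − a/2) = 121.5 × (31.6 − 0.458) = 3783.8 kip·in.
M_n = 3783.8/12 = 315.32 kip·ft.

M_n ≈ 315 kip·ft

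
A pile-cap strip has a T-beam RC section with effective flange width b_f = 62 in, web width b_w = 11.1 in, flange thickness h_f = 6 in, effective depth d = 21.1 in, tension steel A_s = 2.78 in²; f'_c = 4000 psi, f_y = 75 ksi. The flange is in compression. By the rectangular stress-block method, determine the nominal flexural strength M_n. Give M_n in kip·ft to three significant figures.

M_n ≈ 358 kip·ft

Tension: T = A_s f_y = 2.78 × 75 = 208.5 kips.
Try a within the flange: a = T/(0.85 f'_c b_f) = 208.5/(0.85 × 4 × 62) = 0.989 in.
Since a = 0.989 ≤ h_f = 6 in, the stress block lies entirely in the flange; analyse as a rectangular beam of width b_f.
M_n = T(d − a/2) = 208.5 × (21.1 − 0.4945) = 4296.2 kip·in.
M_n = 4296.2/12 = 358.02 kip·ft.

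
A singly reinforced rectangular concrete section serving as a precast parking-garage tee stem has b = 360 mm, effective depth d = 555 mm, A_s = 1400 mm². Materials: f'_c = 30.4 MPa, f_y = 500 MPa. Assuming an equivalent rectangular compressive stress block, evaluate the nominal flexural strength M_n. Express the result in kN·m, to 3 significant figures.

T = A_s f_y = 1400 × 500 = 700000 N = 700 kN.
From C = T: a = T/(0.85 f'_c b) = 700000/(0.85 × 30.4 × 360) = 75.25 mm.
M_n = T(d − a/2) = 700 kN × (555 − 37.625) mm = 362.16 kN·m.

M_n ≈ 362 kN·m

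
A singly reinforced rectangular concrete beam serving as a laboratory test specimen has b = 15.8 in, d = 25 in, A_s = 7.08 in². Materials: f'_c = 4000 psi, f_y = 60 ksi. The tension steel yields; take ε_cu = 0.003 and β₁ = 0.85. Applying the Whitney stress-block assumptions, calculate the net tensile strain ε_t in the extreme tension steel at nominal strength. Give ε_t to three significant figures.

ε_t ≈ 0.00506

a = A_s f_y/(0.85 f'_c b) = 7.908 in.
β₁ = 0.85, so c = a/β₁ = 7.908/0.85 = 9.304 in.
From the linear strain diagram with ε_cu = 0.003: ε_t = 0.003 (d − c)/c = 0.003 × (25 − 9.304)/9.304 = 0.00506.
Since ε_t ≥ 0.005, the section is tension-controlled.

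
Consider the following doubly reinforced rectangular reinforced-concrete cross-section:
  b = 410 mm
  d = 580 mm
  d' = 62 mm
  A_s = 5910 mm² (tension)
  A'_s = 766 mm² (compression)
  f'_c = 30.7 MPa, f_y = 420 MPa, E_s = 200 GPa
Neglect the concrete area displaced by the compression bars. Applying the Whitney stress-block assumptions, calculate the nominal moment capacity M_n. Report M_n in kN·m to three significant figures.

Assume both tension and compression steel yield.
Net tension couple steel: A_s − A'_s = 5144 mm².
a = (A_s − A'_s) f_y / (0.85 f'_c b) = 2160480/(0.85 × 30.7 × 410) = 201.93 mm.
c = a/β₁ = 201.93/0.831 = 243.00 mm; ε'_s = 0.003(c − d')/c = 0.0022 ≥ f_y/E_s = 0.0021, so compression steel does yield.
M_n = (A_s − A'_s) f_y (d − a/2) + A'_s f_y (d − d') = [2160480 × (580 − 100.965) + 321720 × (580 − 62)] × 10⁻⁶ = 1034.95 + 166.65 = 1201.60 kN·m.

M_n ≈ 1200 kN·m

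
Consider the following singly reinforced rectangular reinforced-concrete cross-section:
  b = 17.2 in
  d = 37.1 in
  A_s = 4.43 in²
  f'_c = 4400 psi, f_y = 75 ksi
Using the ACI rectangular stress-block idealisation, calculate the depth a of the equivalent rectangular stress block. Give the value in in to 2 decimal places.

T = A_s f_y = 4.43 × 75 = 332.25 kips.
a = T/(0.85 f'_c b) = 332.25/(0.85 × 4.4 × 17.2) = 5.16 in.

a ≈ 5.16 in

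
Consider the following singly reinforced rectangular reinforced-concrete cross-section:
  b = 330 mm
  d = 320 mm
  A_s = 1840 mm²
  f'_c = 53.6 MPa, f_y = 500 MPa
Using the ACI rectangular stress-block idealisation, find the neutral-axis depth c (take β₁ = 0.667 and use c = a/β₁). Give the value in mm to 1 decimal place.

c ≈ 91.7 mm

T = A_s f_y = 1840 × 500 = 920000 N = 920 kN.
Setting C = 0.85 f'_c a b equal to T: a = 920000/(0.85 × 53.6 × 330) = 61.191 mm.
With β₁ = 0.667, c = a/β₁ = 61.191/0.667 = 91.7 mm.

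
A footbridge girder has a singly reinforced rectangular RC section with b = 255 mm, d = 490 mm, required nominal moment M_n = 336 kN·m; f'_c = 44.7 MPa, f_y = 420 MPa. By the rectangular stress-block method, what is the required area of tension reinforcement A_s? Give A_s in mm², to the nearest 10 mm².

A_s ≈ 1770 mm²

With M_n = 0.85 f'_c a b (d − a/2), solve the quadratic for a:
a = d − √(d² − 2M_n/(0.85 f'_c b)) = 490 − √(490² − 2 × 336×10⁶/(0.85 × 44.7 × 255)) = 76.79 mm.
A_s = 0.85 f'_c a b / f_y = 0.85 × 44.7 × 76.79 × 255 / 420 = 1771.4 mm².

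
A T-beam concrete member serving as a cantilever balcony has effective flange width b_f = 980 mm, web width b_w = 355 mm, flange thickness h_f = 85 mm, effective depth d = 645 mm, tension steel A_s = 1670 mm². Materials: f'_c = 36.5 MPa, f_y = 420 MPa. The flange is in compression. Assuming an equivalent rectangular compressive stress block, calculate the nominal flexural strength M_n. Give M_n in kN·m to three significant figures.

Tension: T = A_s f_y = 1670 × 420 = 701400 N.
Try a within the flange: a = T/(0.85 f'_c b_f) = 701400/(0.85 × 36.5 × 980) = 23.07 mm.
Since a = 23.07 ≤ h_f = 85 mm, the stress block lies entirely in the flange; analyse as a rectangular beam of width b_f.
M_n = T(d − a/2) = 701400 × (645 − 11.535) = 444.31 × 10⁶ N·mm.
M_n = 444.31 kN·m.

M_n ≈ 444 kN·m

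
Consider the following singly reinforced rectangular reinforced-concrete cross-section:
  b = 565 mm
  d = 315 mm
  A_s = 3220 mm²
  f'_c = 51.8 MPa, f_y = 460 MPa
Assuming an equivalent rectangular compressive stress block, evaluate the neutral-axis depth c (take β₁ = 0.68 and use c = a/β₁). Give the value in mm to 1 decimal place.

T = A_s f_y = 3220 × 460 = 1481200 N = 1481.2 kN.
Setting C = 0.85 f'_c a b equal to T: a = 1481200/(0.85 × 51.8 × 565) = 59.541 mm.
With β₁ = 0.68, c = a/β₁ = 59.541/0.68 = 87.6 mm.

c ≈ 87.6 mm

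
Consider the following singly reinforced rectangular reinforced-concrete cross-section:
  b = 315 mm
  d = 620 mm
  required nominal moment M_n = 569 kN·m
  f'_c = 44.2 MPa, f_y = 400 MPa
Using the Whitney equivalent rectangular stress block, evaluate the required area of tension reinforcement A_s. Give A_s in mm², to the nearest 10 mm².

With M_n = 0.85 f'_c a b (d − a/2), solve the quadratic for a:
a = d − √(d² − 2M_n/(0.85 f'_c b)) = 620 − √(620² − 2 × 569×10⁶/(0.85 × 44.2 × 315)) = 83.12 mm.
A_s = 0.85 f'_c a b / f_y = 0.85 × 44.2 × 83.12 × 315 / 400 = 2459.2 mm².

A_s ≈ 2460 mm²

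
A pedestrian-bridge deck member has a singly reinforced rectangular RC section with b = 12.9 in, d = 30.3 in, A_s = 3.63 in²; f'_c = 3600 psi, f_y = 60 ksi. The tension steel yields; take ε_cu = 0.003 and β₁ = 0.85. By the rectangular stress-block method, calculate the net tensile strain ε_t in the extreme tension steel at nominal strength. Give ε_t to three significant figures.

a = A_s f_y/(0.85 f'_c b) = 5.518 in.
β₁ = 0.85, so c = a/β₁ = 5.518/0.85 = 6.492 in.
From the linear strain diagram with ε_cu = 0.003: ε_t = 0.003 (d − c)/c = 0.003 × (30.3 − 6.492)/6.492 = 0.0110.
Since ε_t ≥ 0.005, the section is tension-controlled.

ε_t ≈ 0.0110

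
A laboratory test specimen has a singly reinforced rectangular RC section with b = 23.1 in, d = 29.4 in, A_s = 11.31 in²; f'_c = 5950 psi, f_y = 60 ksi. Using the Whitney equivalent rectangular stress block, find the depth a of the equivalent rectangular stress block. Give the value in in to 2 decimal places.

a ≈ 5.81 in

T = A_s f_y = 11.31 × 60 = 678.6 kips.
a = T/(0.85 f'_c b) = 678.6/(0.85 × 5.95 × 23.1) = 5.81 in.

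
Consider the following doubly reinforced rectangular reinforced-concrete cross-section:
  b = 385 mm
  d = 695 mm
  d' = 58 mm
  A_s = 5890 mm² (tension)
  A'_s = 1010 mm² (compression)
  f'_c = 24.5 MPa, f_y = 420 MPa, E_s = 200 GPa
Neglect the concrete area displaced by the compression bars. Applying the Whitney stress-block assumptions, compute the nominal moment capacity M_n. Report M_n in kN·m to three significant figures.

M_n ≈ 1430 kN·m

Assume both tension and compression steel yield.
Net tension couple steel: A_s − A'_s = 4880 mm².
a = (A_s − A'_s) f_y / (0.85 f'_c b) = 2049600/(0.85 × 24.5 × 385) = 255.64 mm.
c = a/β₁ = 255.64/0.85 = 300.75 mm; ε'_s = 0.003(c − d')/c = 0.0024 ≥ f_y/E_s = 0.0021, so compression steel does yield.
M_n = (A_s − A'_s) f_y (d − a/2) + A'_s f_y (d − d') = [2049600 × (695 − 127.82) + 424200 × (695 − 58)] × 10⁻⁶ = 1162.49 + 270.22 = 1432.71 kN·m.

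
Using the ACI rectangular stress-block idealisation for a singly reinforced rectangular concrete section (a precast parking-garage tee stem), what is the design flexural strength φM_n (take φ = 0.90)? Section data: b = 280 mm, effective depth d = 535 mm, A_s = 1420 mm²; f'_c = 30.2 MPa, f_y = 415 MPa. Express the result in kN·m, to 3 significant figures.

T = A_s f_y = 1420 × 415 = 589300 N = 589.3 kN.
From C = T: a = T/(0.85 f'_c b) = 589300/(0.85 × 30.2 × 280) = 81.99 mm.
M_n = T(d − a/2) = 589.3 kN × (535 − 40.995) mm = 291.12 kN·m.
φM_n = 0.90 × 291.12 = 262.01 kN·m.

φM_n ≈ 262 kN·m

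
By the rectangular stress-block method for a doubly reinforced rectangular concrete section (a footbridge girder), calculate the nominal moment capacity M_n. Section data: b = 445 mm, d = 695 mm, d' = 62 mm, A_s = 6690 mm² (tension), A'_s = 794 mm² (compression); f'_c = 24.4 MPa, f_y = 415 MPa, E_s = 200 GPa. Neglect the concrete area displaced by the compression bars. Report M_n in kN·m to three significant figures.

M_n ≈ 1580 kN·m

Assume both tension and compression steel yield.
Net tension couple steel: A_s − A'_s = 5896 mm².
a = (A_s − A'_s) f_y / (0.85 f'_c b) = 2446840/(0.85 × 24.4 × 445) = 265.12 mm.
c = a/β₁ = 265.12/0.85 = 311.91 mm; ε'_s = 0.003(c − d')/c = 0.0024 ≥ f_y/E_s = 0.0021, so compression steel does yield.
M_n = (A_s − A'_s) f_y (d − a/2) + A'_s f_y (d − d') = [2446840 × (695 − 132.56) + 329510 × (695 − 62)] × 10⁻⁶ = 1376.20 + 208.58 = 1584.78 kN·m.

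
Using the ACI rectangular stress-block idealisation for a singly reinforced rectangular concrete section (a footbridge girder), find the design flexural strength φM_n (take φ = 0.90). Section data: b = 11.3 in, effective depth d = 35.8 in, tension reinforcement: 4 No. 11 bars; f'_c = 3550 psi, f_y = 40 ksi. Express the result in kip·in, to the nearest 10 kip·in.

A_s = 4 × 1.56 = 6.24 in².
T = A_s f_y = 6.24 × 40 = 249.6 kips.
a = T/(0.85 f'_c b) = 249.6/(0.85 × 3.55 × 11.3) = 7.320 in.
M_n = T(d − a/2) = 249.6 × (35.8 − 3.66) = 8022.1 kip·in.
φM_n = 0.90 × 8022.1 = 7219.9 kip·in.

φM_n ≈ 7220 kip·in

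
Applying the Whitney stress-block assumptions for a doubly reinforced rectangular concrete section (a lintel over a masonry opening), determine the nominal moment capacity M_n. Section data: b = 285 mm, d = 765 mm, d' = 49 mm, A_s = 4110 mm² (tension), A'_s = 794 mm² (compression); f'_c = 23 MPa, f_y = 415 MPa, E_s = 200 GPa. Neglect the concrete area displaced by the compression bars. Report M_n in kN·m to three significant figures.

Assume both tension and compression steel yield.
Net tension couple steel: A_s − A'_s = 3316 mm².
a = (A_s − A'_s) f_y / (0.85 f'_c b) = 1376140/(0.85 × 23 × 285) = 246.99 mm.
c = a/β₁ = 246.99/0.85 = 290.58 mm; ε'_s = 0.003(c − d')/c = 0.0025 ≥ f_y/E_s = 0.0021, so compression steel does yield.
M_n = (A_s − A'_s) f_y (d − a/2) + A'_s f_y (d − d') = [1376140 × (765 − 123.495) + 329510 × (765 − 49)] × 10⁻⁶ = 882.80 + 235.93 = 1118.73 kN·m.

M_n ≈ 1120 kN·m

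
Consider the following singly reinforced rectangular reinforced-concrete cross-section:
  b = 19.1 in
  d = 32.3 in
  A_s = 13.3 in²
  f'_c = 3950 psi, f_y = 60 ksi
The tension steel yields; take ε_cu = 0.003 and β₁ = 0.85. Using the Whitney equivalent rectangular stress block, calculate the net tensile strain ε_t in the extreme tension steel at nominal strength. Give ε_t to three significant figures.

ε_t ≈ 0.00362

a = A_s f_y/(0.85 f'_c b) = 12.444 in.
β₁ = 0.85, so c = a/β₁ = 12.444/0.85 = 14.640 in.
From the linear strain diagram with ε_cu = 0.003: ε_t = 0.003 (d − c)/c = 0.003 × (32.3 − 14.640)/14.640 = 0.00362.
ε_t < 0.004 — the section is over-reinforced for flexure under ACI limits.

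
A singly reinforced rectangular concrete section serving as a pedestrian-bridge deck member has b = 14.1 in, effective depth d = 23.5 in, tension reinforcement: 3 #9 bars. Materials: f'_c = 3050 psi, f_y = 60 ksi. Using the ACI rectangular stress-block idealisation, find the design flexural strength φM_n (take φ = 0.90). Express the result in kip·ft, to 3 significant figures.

A_s = 3 × 1 = 3 in².
T = A_s f_y = 3 × 60 = 180 kips.
a = T/(0.85 f'_c b) = 180/(0.85 × 3.05 × 14.1) = 4.924 in.
M_n = T(d − a/2) = 180 × (23.5 − 2.462) = 3786.8 kip·in = 3786.8/12 = 315.57 kip·ft.
φM_n = 0.90 × 315.57 = 284.01 kip·ft.

φM_n ≈ 284 kip·ft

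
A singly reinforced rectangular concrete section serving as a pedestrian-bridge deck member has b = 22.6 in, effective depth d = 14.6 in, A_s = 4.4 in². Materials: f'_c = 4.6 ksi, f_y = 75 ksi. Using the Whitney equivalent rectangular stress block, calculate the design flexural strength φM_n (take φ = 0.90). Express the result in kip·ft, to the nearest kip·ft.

φM_n ≈ 315 kip·ft

T = A_s f_y = 4.4 × 75 = 330 kips.
a = T/(0.85 f'_c b) = 330/(0.85 × 4.6 × 22.6) = 3.734 in.
M_n = T(d − a/2) = 330 × (14.6 − 1.867) = 4201.9 kip·in = 4201.9/12 = 350.16 kip·ft.
φM_n = 0.90 × 350.16 = 315.14 kip·ft.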